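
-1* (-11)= 11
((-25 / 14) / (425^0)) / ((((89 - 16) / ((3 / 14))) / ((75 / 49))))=-5625 / 701092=-0.01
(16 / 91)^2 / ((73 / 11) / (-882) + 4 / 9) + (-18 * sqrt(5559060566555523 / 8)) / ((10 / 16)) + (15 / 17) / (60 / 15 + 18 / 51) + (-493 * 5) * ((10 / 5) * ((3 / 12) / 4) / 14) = -1549681956 * sqrt(6) / 5 - 7169624627 / 329858256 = -759186032.90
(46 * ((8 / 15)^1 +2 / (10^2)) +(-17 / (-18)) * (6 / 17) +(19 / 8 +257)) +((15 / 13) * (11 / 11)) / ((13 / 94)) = 29761393 / 101400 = 293.50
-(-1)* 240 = 240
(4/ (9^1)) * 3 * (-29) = -116/ 3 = -38.67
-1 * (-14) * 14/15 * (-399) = -5213.60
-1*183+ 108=-75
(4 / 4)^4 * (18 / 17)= 18 / 17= 1.06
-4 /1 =-4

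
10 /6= 5 /3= 1.67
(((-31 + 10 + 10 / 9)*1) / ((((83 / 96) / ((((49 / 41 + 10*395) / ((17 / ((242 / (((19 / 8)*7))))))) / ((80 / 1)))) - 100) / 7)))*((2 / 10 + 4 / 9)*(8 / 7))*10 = 52097717191168 / 5079768322095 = 10.26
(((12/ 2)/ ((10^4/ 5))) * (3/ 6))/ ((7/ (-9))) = -27/ 14000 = -0.00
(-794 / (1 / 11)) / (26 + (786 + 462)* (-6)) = 1.17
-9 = -9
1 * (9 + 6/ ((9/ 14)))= 55/ 3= 18.33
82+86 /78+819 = 35182 /39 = 902.10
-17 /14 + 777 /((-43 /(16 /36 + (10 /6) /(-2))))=5249 /903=5.81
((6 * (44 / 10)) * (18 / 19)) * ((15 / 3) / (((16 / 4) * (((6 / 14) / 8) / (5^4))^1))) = 6930000 / 19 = 364736.84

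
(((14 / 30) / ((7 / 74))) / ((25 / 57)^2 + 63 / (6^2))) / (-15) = -106856 / 631075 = -0.17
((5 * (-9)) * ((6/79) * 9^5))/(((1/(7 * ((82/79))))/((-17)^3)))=44960897080260/6241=7204117461.99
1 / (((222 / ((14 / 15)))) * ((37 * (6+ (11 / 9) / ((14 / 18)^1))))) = 49 / 3265065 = 0.00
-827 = -827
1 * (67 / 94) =67 / 94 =0.71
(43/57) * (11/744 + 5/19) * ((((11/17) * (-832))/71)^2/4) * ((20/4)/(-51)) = -2211070209920/7483351095981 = -0.30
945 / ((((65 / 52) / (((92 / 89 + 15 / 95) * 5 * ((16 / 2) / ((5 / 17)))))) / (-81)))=-16781113440 / 1691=-9923780.86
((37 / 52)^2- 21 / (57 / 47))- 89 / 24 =-3162373 / 154128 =-20.52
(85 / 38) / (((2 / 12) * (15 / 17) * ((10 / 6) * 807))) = 289 / 25555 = 0.01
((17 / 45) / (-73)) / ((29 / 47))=-799 / 95265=-0.01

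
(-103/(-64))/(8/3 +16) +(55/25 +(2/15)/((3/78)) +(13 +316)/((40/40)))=3599263/10752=334.75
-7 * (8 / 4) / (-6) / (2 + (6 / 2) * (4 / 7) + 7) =49 / 225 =0.22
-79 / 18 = -4.39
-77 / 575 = -0.13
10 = 10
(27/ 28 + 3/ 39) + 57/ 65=3491/ 1820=1.92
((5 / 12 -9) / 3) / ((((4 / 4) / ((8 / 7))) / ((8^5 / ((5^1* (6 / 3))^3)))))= -843776 / 7875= -107.15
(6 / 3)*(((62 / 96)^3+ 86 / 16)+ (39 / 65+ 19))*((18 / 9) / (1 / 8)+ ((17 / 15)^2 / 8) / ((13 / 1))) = 5230332835259 / 6469632000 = 808.44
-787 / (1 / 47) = -36989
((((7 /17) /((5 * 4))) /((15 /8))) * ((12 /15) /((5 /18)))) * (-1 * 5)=-336 /2125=-0.16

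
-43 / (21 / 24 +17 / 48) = -2064 / 59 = -34.98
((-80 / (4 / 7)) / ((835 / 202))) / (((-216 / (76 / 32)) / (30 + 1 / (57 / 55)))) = 1247855 / 108216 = 11.53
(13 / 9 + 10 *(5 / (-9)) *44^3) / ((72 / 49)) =-23188907 / 72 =-322068.15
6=6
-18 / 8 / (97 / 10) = -45 / 194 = -0.23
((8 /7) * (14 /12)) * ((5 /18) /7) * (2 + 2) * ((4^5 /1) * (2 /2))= 40960 /189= 216.72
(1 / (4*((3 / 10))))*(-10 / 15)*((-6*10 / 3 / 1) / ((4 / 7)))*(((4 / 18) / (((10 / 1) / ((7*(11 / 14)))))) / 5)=77 / 162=0.48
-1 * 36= -36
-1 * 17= -17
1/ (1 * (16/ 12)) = 3/ 4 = 0.75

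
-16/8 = -2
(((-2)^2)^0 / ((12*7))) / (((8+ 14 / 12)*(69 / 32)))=16 / 26565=0.00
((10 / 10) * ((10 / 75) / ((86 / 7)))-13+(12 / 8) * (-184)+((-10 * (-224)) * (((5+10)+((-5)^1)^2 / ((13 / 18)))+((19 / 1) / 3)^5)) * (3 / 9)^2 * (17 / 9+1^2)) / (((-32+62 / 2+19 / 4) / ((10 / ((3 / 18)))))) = 117790572.89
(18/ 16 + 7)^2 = 4225/ 64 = 66.02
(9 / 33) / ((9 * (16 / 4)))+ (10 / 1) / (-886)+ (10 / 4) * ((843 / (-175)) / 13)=-24746369 / 26606580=-0.93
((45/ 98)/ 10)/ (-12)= -3/ 784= -0.00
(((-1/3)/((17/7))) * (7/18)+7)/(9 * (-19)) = -6377/156978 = -0.04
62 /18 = 31 /9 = 3.44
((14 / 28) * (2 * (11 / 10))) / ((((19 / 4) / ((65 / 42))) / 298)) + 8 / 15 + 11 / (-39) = 2776427 / 25935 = 107.05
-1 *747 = -747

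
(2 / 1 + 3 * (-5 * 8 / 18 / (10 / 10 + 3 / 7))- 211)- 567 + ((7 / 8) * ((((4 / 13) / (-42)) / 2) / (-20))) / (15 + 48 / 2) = -189983039 / 243360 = -780.67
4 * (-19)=-76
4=4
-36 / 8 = -9 / 2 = -4.50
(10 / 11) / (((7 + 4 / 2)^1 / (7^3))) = 3430 / 99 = 34.65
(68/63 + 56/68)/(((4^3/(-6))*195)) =-1019/1113840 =-0.00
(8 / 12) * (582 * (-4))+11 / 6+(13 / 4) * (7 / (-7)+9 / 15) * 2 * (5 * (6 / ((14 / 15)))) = -68617 / 42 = -1633.74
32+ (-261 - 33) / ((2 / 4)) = -556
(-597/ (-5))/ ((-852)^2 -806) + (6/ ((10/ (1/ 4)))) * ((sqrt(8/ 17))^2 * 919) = 3998200521/ 61633330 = 64.87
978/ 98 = 489/ 49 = 9.98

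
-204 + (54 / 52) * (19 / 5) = -200.05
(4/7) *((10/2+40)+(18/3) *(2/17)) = 444/17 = 26.12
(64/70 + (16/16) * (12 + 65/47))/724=0.02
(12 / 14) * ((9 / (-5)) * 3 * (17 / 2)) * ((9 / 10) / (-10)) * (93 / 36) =128061 / 14000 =9.15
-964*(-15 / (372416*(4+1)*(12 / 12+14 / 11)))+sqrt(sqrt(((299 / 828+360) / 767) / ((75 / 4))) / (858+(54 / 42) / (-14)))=723 / 211600+7*1681599179^(1 / 4)*sqrt(190)*3^(3 / 4) / 3278925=0.02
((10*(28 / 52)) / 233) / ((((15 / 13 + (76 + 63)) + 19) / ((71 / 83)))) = 4970 / 40012391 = 0.00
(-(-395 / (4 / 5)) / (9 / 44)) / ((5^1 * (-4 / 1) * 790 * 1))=-0.15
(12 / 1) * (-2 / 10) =-12 / 5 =-2.40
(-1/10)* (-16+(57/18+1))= 71/60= 1.18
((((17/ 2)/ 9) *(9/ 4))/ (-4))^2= 289/ 1024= 0.28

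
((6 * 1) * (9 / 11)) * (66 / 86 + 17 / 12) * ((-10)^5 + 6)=-1072134.40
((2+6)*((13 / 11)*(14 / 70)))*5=9.45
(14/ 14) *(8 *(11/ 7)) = 88/ 7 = 12.57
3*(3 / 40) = 9 / 40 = 0.22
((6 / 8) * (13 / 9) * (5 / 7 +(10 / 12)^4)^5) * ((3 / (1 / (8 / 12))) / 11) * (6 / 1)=1959261891111681446875 / 675939603923522813952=2.90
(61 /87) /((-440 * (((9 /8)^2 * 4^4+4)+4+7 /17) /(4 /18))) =-1037 /973441260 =-0.00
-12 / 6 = -2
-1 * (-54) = 54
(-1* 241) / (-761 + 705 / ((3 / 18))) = -241 / 3469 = -0.07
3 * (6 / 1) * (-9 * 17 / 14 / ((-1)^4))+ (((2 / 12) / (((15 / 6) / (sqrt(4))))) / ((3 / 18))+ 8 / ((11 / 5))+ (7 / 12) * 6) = -145359 / 770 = -188.78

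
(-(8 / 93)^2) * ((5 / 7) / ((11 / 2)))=-640 / 665973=-0.00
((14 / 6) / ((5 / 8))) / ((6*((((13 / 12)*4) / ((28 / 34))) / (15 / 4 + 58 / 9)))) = 35966 / 29835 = 1.21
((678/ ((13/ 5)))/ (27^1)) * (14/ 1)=15820/ 117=135.21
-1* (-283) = 283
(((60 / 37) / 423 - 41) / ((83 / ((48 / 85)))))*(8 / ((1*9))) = -1610368 / 6495165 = -0.25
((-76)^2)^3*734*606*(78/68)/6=278569521848537088/17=16386442461678652.24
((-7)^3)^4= 13841287201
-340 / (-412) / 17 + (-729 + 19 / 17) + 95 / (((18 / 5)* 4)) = -90927739 / 126072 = -721.24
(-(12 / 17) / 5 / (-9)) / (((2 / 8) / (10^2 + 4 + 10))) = 608 / 85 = 7.15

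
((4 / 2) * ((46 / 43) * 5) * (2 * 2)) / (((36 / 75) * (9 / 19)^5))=28475138500 / 7617321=3738.21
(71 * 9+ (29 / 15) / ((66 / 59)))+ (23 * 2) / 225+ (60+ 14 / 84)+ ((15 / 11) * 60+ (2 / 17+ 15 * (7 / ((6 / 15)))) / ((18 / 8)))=37852207 / 42075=899.64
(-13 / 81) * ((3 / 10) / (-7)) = 13 / 1890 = 0.01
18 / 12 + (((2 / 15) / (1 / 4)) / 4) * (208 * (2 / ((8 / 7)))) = 1501 / 30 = 50.03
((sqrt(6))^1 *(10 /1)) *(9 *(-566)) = -50940 *sqrt(6) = -124777.01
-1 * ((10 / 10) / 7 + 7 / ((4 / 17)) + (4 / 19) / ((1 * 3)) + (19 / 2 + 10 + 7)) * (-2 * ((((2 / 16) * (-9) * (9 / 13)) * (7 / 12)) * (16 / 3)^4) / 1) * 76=-369111040 / 117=-3154795.21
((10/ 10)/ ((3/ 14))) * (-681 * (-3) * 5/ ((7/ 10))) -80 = 68020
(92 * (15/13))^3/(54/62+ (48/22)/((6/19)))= 153753.26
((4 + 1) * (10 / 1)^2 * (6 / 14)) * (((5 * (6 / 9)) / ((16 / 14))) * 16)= 10000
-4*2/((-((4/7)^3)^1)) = 343/8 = 42.88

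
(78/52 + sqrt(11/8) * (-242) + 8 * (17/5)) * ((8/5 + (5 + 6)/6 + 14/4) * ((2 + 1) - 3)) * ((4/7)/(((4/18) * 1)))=0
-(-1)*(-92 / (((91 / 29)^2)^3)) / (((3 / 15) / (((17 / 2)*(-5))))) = 11628795925550 / 567869252041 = 20.48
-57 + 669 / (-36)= -907 / 12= -75.58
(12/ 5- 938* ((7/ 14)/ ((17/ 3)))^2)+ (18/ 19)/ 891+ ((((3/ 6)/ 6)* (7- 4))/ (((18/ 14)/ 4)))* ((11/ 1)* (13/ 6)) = 111184339/ 8154135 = 13.64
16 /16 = 1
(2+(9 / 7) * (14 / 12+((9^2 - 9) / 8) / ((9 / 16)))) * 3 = 1011 / 14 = 72.21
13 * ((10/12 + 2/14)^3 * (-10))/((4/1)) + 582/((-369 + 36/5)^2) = -180964409065/5986458576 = -30.23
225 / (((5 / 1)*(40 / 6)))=27 / 4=6.75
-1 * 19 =-19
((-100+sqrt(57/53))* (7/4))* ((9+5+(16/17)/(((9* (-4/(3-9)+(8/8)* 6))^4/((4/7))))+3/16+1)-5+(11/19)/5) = -18869547451/10465200+18869547451* sqrt(3021)/55465560000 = -1784.38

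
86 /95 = 0.91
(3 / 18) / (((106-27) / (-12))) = -2 / 79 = -0.03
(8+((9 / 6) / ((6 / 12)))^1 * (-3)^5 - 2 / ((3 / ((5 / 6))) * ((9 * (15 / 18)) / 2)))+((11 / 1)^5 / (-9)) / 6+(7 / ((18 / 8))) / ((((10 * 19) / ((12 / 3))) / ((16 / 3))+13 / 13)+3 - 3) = -63392405 / 17118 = -3703.26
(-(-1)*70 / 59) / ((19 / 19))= 70 / 59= 1.19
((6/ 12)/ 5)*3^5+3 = 273/ 10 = 27.30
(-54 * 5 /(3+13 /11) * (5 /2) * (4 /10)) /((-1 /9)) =13365 /23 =581.09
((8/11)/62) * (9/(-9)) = -4/341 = -0.01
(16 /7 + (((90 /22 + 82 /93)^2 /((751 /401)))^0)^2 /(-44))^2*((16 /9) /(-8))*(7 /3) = -2.66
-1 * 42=-42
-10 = -10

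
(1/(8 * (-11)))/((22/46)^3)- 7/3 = -856397/351384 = -2.44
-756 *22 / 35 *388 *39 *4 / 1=-143814528 / 5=-28762905.60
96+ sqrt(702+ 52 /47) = sqrt(1553162) /47+ 96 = 122.52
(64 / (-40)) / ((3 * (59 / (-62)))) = 0.56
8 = 8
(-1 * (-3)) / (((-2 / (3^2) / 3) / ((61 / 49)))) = -4941 / 98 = -50.42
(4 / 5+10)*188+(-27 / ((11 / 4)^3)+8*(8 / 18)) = 121746008 / 59895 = 2032.66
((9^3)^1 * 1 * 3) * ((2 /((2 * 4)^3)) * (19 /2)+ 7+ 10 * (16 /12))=22809681 /512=44550.16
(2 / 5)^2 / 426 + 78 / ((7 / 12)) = 4984214 / 37275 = 133.71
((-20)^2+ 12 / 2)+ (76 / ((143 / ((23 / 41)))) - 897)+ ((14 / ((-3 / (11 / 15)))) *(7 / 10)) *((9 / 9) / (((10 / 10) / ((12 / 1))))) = -228414503 / 439725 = -519.45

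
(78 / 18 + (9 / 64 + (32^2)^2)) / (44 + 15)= 201327451 / 11328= 17772.55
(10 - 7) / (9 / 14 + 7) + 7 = 791 / 107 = 7.39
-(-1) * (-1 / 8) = -1 / 8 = -0.12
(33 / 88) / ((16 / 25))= 75 / 128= 0.59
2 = 2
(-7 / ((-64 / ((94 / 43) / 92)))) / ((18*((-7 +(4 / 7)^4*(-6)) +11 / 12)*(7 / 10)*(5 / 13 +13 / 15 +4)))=-7335055 / 1255500972032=-0.00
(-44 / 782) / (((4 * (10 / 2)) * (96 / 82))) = -451 / 187680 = -0.00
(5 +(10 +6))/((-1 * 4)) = -21/4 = -5.25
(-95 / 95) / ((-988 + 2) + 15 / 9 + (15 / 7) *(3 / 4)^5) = 21504 / 21156169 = 0.00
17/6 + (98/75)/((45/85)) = 7157/1350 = 5.30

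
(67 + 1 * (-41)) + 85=111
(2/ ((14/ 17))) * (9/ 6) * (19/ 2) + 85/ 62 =31229/ 868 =35.98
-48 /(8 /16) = -96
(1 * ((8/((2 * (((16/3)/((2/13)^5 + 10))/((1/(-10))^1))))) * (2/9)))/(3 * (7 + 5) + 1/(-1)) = -618827/129952550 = -0.00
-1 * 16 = -16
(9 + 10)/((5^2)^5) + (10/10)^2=9765644/9765625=1.00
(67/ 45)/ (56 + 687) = 67/ 33435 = 0.00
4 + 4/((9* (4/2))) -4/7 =230/63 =3.65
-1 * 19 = -19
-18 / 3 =-6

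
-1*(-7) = 7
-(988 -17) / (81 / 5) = -4855 / 81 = -59.94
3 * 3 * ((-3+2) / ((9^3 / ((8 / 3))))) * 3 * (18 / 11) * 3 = -16 / 33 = -0.48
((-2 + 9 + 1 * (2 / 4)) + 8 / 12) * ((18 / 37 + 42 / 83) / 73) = 24892 / 224183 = 0.11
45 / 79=0.57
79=79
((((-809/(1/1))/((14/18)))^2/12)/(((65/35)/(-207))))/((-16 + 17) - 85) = 1219298103/10192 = 119632.86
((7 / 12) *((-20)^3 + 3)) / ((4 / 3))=-55979 / 16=-3498.69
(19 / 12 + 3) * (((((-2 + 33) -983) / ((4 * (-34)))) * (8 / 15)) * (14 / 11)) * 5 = 108.89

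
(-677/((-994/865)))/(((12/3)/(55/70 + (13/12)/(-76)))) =2884104625/25382784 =113.62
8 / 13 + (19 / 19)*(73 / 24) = 1141 / 312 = 3.66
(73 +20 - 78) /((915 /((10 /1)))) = 10 /61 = 0.16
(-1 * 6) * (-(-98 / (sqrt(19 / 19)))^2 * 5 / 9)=96040 / 3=32013.33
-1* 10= -10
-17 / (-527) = 1 / 31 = 0.03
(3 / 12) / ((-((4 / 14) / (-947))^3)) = 291302396189 / 32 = 9103199880.91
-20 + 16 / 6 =-52 / 3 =-17.33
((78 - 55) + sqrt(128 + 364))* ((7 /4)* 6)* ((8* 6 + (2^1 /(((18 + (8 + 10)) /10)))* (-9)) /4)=903* sqrt(123) /4 + 20769 /8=5099.81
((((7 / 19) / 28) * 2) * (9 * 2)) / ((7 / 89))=801 / 133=6.02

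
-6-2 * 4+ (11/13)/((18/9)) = -353/26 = -13.58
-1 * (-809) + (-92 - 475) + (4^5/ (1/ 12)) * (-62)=-761614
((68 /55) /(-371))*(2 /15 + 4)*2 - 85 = -26024807 /306075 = -85.03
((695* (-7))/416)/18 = -4865/7488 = -0.65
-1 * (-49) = 49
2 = 2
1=1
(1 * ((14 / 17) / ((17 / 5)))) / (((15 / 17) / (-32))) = -448 / 51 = -8.78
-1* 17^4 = -83521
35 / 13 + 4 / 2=61 / 13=4.69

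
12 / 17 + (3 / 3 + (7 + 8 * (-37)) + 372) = 1440 / 17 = 84.71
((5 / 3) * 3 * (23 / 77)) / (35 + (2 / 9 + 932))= 207 / 134057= 0.00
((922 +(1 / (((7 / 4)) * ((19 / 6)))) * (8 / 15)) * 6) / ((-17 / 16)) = -58866624 / 11305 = -5207.13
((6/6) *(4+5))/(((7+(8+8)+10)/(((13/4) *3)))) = 117/44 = 2.66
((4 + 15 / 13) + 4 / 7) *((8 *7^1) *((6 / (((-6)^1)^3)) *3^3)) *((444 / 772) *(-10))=3469860 / 2509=1382.97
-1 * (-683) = 683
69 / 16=4.31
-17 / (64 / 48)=-51 / 4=-12.75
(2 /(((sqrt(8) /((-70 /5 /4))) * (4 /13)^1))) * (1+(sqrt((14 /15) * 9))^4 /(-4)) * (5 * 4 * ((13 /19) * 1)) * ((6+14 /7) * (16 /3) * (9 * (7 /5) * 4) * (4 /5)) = 5291360256 * sqrt(2) /2375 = 3150784.61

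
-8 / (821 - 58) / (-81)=8 / 61803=0.00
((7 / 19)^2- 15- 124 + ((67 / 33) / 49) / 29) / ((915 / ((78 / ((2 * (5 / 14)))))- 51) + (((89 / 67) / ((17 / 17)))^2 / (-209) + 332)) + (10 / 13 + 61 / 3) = 3005460933290799 / 145735673158985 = 20.62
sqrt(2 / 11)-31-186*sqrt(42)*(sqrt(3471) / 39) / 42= -31*sqrt(16198) / 91-31 + sqrt(22) / 11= -73.93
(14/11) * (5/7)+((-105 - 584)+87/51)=-128354/187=-686.39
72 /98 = 36 /49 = 0.73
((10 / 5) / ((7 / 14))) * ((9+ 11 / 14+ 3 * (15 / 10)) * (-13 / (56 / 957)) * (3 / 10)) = -3808.47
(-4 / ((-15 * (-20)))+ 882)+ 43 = 69374 / 75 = 924.99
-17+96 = 79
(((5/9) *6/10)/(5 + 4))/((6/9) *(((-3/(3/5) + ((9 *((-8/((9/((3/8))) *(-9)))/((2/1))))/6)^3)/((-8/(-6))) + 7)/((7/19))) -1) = 24192/3188179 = 0.01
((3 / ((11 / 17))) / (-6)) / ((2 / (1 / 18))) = -17 / 792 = -0.02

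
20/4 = 5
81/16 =5.06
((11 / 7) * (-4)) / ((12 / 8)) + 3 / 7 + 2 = -37 / 21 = -1.76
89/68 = 1.31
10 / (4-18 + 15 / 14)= -140 / 181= -0.77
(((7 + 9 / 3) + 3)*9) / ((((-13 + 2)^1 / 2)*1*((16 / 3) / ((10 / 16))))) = -1755 / 704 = -2.49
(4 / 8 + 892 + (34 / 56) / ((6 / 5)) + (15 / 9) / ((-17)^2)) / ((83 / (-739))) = -32041196195 / 4029816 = -7951.03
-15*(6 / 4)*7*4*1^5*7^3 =-216090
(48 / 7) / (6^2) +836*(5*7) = 614464 / 21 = 29260.19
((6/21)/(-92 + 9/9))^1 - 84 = -84.00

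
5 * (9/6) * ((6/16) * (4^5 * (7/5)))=4032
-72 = -72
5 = 5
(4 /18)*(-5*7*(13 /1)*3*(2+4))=-1820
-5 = -5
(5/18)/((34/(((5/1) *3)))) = 25/204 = 0.12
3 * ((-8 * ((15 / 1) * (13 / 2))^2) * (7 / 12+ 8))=-3916575 / 2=-1958287.50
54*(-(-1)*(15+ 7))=1188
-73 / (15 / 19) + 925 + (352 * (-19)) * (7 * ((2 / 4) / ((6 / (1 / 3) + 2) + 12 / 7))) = -3682 / 15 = -245.47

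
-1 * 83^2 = -6889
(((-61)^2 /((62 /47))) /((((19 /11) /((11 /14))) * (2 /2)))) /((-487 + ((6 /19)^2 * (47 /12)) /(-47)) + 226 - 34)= -402065213 /92440264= -4.35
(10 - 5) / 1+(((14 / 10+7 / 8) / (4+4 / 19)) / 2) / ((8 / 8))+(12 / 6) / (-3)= 88387 / 19200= 4.60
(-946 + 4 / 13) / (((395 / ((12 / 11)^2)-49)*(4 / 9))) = -3983256 / 529607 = -7.52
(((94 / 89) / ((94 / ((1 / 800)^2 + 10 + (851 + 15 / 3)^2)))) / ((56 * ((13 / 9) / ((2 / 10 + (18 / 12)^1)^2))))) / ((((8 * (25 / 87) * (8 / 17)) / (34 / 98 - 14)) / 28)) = -103946.22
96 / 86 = 1.12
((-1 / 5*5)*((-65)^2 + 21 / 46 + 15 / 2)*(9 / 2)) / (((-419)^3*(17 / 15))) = 6571665 / 28761983069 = 0.00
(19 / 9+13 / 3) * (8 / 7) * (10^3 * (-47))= -21808000 / 63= -346158.73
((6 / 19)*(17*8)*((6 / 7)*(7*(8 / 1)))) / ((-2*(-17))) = 1152 / 19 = 60.63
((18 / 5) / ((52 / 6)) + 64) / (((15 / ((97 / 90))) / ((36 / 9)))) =812278 / 43875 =18.51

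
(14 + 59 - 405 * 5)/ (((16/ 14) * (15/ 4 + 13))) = -6832/ 67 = -101.97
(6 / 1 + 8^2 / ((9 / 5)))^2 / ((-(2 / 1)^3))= -34969 / 162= -215.86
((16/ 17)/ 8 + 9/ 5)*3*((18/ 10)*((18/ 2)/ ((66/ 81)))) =1069443/ 9350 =114.38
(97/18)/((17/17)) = 97/18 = 5.39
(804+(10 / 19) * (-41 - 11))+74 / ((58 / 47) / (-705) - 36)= 8778055099 / 11332721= 774.58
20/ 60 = 1/ 3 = 0.33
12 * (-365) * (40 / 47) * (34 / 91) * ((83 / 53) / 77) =-494414400 / 17454437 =-28.33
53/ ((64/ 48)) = 159/ 4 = 39.75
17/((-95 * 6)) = -17/570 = -0.03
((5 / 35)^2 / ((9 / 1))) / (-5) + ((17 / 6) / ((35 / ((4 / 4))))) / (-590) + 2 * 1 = 5202263 / 2601900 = 2.00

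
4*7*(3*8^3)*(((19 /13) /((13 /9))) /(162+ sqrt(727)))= 62705664 /226967- 387072*sqrt(727) /226967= 230.29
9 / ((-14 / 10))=-45 / 7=-6.43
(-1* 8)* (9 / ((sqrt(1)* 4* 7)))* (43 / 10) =-387 / 35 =-11.06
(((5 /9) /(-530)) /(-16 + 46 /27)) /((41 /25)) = 75 /1677556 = 0.00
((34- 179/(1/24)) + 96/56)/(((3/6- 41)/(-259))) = -2206828/81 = -27244.79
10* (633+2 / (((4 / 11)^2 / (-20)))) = 3305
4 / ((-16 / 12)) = -3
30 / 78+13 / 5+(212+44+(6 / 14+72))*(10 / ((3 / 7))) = 1494932 / 195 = 7666.32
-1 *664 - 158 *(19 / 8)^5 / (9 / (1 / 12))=-1370541229 / 1769472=-774.55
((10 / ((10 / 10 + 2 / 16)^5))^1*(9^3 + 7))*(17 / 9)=4099932160 / 531441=7714.75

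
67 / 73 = 0.92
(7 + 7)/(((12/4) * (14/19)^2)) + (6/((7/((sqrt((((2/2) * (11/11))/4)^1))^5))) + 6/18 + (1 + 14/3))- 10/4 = 4073/336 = 12.12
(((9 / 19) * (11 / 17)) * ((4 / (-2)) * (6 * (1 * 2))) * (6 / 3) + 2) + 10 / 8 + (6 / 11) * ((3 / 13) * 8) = -1931639 / 184756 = -10.46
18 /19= 0.95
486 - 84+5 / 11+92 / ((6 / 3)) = 4933 / 11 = 448.45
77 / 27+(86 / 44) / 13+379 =2949821 / 7722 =382.00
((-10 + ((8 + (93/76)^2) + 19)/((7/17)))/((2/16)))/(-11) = -217627/5054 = -43.06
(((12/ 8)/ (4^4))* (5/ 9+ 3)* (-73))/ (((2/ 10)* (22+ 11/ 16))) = -365/ 1089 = -0.34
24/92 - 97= -2225/23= -96.74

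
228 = 228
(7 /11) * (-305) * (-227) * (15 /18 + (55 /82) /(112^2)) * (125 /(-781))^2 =2782040796484375 /2957793603072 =940.58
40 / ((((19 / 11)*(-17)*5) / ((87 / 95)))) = -0.25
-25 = -25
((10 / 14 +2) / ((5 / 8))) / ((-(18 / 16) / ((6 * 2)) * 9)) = -4864 / 945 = -5.15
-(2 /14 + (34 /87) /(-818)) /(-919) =35464 /228905439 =0.00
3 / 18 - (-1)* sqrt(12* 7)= 1 / 6 + 2* sqrt(21)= 9.33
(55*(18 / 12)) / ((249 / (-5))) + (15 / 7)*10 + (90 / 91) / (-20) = 148964 / 7553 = 19.72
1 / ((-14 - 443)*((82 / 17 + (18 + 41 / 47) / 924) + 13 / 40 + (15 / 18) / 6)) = -22148280 / 53724733087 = -0.00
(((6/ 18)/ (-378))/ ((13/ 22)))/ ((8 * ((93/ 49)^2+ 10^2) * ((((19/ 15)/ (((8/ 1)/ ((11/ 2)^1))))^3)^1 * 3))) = -21952000/ 24154240068387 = -0.00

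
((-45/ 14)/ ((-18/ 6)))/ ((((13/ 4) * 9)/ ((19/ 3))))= 190/ 819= 0.23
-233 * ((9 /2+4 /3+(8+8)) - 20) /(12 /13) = -462.76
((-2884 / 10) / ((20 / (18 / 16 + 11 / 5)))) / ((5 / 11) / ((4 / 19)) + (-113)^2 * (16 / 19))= -0.00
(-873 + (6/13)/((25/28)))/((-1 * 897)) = 94519/97175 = 0.97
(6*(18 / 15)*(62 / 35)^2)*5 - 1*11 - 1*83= 23234 / 1225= 18.97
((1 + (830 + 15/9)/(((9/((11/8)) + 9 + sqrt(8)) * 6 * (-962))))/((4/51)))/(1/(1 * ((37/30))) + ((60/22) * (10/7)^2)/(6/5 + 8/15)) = 11290873 * sqrt(2)/2887889616 + 10074774039/3208766240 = 3.15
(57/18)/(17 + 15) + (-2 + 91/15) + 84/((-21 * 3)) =2719/960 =2.83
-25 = -25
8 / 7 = 1.14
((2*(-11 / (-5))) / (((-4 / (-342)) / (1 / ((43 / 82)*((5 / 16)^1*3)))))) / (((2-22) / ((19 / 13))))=-3907464 / 69875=-55.92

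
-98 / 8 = -49 / 4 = -12.25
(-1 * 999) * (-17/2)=16983/2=8491.50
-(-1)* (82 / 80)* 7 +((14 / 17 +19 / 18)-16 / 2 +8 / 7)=2.20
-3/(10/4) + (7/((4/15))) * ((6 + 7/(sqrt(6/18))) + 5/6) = 7127/40 + 735 * sqrt(3)/4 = 496.44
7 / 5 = 1.40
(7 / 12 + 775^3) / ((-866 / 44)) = -61443937577 / 2598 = -23650476.36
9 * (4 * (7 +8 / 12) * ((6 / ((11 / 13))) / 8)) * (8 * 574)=12357072 / 11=1123370.18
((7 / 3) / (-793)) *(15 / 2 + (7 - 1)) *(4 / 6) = -21 / 793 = -0.03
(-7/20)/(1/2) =-7/10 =-0.70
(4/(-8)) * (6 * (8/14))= -12/7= -1.71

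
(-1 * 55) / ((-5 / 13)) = 143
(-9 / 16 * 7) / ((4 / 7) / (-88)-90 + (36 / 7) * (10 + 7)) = 4851 / 3176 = 1.53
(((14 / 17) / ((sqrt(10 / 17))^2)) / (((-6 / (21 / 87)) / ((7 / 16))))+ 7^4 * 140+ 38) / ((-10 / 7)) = -32757181919 / 139200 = -235324.58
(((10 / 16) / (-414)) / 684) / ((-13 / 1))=5 / 29450304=0.00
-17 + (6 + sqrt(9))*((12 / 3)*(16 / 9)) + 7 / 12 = 571 / 12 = 47.58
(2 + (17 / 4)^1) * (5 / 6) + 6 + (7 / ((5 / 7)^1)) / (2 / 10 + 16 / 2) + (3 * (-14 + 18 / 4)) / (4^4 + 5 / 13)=13438231 / 1093224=12.29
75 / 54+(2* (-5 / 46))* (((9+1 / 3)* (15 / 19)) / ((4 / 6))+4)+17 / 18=-1231 / 1311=-0.94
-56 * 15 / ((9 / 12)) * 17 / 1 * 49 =-932960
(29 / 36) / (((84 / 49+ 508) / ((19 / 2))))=3857 / 256896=0.02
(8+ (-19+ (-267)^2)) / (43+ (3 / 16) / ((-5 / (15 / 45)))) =5702240 / 3439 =1658.11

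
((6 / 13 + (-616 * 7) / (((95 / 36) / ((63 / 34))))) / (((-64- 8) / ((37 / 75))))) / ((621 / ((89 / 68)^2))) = 3104555575613 / 54258503832000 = 0.06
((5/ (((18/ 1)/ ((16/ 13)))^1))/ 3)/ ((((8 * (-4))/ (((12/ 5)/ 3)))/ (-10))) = 10/ 351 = 0.03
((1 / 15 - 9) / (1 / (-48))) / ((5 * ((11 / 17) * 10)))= 18224 / 1375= 13.25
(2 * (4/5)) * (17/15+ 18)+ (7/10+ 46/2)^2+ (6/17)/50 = 3020783/5100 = 592.31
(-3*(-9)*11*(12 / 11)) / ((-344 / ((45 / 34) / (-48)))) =0.03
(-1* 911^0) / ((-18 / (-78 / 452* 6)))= -13 / 226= -0.06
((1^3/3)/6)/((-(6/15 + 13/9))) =-5/166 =-0.03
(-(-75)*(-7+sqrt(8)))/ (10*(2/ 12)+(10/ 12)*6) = -315/ 4+45*sqrt(2)/ 2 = -46.93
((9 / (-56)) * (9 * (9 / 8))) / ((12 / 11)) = -2673 / 1792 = -1.49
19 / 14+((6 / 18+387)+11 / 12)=10909 / 28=389.61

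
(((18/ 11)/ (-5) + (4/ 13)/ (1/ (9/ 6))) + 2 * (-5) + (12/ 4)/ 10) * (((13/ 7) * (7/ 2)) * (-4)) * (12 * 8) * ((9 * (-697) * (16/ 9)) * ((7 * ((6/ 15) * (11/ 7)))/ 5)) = -29289255936/ 125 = -234314047.49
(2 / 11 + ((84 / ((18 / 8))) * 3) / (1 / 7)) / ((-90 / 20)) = -17252 / 99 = -174.26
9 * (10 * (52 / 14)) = 334.29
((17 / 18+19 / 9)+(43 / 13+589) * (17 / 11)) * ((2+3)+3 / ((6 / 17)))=644745 / 52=12398.94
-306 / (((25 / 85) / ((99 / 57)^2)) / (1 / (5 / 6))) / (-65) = 33989868 / 586625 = 57.94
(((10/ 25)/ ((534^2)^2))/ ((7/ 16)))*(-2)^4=32/ 177874253235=0.00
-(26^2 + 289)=-965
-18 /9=-2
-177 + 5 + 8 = -164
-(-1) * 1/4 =1/4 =0.25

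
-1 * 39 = -39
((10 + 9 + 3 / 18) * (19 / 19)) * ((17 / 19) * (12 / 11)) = 3910 / 209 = 18.71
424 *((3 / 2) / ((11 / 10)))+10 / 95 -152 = 89094 / 209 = 426.29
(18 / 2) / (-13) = -9 / 13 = -0.69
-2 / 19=-0.11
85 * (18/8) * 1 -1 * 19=689/4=172.25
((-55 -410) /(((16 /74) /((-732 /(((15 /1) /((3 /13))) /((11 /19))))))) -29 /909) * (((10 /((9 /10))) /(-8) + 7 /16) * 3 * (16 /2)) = -862604878027 /2694276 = -320162.03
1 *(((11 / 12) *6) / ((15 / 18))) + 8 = 73 / 5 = 14.60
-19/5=-3.80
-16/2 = -8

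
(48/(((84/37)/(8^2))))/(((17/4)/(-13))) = -492544/119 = -4139.03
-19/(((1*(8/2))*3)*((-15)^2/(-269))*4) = 5111/10800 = 0.47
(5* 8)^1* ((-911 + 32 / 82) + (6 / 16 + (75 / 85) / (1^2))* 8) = -25107360 / 697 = -36022.04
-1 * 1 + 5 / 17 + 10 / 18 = -0.15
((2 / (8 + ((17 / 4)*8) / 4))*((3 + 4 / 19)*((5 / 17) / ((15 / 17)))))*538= 131272 / 1881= 69.79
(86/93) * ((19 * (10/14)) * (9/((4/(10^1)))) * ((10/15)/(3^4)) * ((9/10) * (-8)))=-32680/1953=-16.73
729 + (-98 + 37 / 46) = 631.80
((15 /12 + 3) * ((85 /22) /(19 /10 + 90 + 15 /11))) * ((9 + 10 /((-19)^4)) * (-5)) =-42370976375 /5347852556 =-7.92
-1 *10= -10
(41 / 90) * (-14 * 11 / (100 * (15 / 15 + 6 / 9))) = -3157 / 7500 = -0.42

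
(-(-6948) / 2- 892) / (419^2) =0.01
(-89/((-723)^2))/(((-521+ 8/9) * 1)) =89/271877161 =0.00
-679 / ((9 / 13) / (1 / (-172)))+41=72295 / 1548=46.70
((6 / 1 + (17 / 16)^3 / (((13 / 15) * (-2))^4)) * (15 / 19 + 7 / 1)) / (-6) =-141578807879 / 17781850112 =-7.96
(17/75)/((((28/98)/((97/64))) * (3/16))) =11543/1800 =6.41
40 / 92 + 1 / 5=73 / 115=0.63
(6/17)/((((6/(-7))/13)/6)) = -546/17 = -32.12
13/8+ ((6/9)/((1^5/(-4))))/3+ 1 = 125/72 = 1.74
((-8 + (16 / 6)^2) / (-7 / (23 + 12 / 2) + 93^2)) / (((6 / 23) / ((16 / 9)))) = -21344 / 30473901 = -0.00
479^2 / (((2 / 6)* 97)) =688323 / 97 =7096.11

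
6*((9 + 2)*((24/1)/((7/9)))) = 14256/7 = 2036.57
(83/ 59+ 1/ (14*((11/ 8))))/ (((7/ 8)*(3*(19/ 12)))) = 212064/ 604219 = 0.35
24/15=1.60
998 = 998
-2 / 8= -1 / 4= -0.25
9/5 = 1.80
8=8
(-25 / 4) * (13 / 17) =-325 / 68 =-4.78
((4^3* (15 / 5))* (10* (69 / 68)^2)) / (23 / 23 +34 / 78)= 2785185 / 2023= 1376.76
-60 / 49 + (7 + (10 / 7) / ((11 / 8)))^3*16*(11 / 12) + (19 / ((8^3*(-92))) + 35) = 44885964058393 / 5864871936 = 7653.36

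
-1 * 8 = -8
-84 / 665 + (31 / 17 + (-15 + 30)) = 26966 / 1615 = 16.70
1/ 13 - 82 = -1065/ 13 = -81.92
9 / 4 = 2.25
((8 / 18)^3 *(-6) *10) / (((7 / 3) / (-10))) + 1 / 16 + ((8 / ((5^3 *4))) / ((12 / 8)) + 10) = 37022971 / 1134000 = 32.65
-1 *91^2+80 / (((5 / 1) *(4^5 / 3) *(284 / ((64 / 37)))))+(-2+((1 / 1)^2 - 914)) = -96631565 / 10508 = -9196.00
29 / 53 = 0.55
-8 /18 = -4 /9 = -0.44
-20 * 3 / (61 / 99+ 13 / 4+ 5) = -6.77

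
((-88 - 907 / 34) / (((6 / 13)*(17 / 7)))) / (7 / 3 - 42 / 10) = 253435 / 4624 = 54.81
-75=-75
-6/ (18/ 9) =-3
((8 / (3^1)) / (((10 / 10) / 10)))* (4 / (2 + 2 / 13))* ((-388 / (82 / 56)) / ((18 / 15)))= -4035200 / 369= -10935.50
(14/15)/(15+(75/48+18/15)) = 32/609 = 0.05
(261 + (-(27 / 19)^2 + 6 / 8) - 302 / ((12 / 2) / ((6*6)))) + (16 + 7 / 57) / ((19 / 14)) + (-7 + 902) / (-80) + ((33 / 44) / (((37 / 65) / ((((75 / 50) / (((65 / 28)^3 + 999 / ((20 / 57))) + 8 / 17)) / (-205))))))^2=-21755333010346598470286653336525 / 14021433694024937724580099248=-1551.58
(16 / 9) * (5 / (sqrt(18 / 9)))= 40 * sqrt(2) / 9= 6.29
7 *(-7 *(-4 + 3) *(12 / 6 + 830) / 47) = 40768 / 47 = 867.40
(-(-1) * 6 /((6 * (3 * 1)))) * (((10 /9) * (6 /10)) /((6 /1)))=1 /27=0.04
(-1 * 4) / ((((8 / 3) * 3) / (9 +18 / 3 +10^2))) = -115 / 2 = -57.50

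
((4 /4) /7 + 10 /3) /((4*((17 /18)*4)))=219 /952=0.23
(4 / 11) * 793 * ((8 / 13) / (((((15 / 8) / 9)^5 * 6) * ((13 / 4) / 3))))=31086084096 / 446875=69563.27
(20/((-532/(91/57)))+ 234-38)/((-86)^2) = 212203/8009868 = 0.03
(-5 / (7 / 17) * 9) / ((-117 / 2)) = 170 / 91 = 1.87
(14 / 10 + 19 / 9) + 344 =15638 / 45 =347.51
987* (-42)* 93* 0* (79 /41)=0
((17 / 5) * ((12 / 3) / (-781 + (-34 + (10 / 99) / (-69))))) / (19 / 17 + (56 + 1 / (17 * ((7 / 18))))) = -7896636 / 27100699375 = -0.00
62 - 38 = 24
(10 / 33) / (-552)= -5 / 9108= -0.00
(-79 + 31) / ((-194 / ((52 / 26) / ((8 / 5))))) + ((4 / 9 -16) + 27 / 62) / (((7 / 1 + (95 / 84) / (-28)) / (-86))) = 27635199478 / 147664749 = 187.15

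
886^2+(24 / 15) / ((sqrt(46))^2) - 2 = 90274314 / 115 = 784994.03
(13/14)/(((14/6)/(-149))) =-5811/98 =-59.30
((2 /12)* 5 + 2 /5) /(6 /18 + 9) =37 /280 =0.13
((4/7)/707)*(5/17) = 0.00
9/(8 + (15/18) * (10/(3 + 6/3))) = 27/29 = 0.93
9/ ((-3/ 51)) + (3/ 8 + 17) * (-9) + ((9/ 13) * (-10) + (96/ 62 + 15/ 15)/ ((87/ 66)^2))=-314.83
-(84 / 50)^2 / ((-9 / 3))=588 / 625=0.94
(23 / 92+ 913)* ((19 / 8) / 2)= 69407 / 64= 1084.48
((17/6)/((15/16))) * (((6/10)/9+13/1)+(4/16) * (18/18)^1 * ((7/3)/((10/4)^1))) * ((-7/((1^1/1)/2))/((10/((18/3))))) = -126616/375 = -337.64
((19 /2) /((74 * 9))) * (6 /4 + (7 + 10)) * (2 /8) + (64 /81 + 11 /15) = 20599 /12960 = 1.59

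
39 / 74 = 0.53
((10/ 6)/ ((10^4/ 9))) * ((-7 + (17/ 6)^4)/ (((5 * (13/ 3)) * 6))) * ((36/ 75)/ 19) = 0.00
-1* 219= -219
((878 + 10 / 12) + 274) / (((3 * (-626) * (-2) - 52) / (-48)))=-6917 / 463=-14.94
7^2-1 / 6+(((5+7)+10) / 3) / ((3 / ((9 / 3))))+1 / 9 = 1013 / 18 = 56.28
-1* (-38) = 38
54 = 54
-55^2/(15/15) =-3025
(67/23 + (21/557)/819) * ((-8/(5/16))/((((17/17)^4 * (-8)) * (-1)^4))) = 23287424/2498145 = 9.32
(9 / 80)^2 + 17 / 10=10961 / 6400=1.71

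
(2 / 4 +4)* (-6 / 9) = -3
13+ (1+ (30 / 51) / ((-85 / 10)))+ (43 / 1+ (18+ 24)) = 28591 / 289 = 98.93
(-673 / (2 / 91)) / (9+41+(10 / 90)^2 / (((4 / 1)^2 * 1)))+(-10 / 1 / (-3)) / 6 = -356845171 / 583209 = -611.86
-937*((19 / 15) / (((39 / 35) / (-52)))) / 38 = 13118 / 9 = 1457.56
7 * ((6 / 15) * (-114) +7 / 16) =-25291 / 80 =-316.14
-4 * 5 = -20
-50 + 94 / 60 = -1453 / 30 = -48.43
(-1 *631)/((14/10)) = -3155/7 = -450.71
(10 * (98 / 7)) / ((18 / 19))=1330 / 9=147.78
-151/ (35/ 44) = -6644/ 35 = -189.83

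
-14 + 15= 1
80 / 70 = 1.14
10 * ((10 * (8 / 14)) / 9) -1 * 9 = -167 / 63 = -2.65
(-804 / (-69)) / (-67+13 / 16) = -4288 / 24357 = -0.18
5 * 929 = 4645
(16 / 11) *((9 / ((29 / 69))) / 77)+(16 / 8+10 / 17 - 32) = -12112588 / 417571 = -29.01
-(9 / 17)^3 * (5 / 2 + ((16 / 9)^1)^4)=-163877 / 88434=-1.85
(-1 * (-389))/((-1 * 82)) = -389/82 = -4.74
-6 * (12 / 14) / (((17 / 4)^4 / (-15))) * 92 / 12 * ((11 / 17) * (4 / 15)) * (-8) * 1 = -24870912 / 9938999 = -2.50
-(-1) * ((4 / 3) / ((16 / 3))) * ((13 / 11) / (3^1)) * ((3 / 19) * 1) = 13 / 836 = 0.02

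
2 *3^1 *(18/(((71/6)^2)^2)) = 139968/25411681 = 0.01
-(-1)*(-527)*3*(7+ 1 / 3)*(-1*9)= 104346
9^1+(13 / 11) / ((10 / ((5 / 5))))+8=1883 / 110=17.12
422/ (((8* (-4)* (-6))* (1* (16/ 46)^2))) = 18.17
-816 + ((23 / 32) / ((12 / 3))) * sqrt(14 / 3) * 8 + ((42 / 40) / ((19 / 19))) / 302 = -4928619 / 6040 + 23 * sqrt(42) / 48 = -812.89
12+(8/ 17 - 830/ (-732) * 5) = 18.14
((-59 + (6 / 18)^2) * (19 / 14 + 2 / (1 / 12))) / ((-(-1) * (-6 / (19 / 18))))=1787425 / 6804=262.70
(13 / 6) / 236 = 13 / 1416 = 0.01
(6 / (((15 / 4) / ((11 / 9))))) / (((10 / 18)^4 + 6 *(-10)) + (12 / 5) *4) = -64152 / 1650247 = -0.04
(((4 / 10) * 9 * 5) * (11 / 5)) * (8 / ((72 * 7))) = 22 / 35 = 0.63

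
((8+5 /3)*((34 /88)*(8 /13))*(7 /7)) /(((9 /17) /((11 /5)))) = 16762 /1755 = 9.55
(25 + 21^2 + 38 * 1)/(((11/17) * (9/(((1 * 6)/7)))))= 816/11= 74.18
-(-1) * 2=2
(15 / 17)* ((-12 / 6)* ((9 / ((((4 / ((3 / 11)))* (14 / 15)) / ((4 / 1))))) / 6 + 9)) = -2565 / 154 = -16.66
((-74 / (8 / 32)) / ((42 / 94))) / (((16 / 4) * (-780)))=0.21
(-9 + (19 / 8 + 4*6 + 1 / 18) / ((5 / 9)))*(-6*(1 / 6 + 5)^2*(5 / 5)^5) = -1482823 / 240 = -6178.43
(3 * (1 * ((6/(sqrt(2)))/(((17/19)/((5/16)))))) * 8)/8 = 855 * sqrt(2)/272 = 4.45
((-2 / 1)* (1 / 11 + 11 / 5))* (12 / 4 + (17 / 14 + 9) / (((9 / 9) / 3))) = -8478 / 55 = -154.15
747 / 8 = 93.38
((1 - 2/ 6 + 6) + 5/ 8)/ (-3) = -175/ 72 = -2.43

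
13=13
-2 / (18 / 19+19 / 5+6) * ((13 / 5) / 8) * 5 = -1235 / 4084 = -0.30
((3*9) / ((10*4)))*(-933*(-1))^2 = 23503203 / 40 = 587580.08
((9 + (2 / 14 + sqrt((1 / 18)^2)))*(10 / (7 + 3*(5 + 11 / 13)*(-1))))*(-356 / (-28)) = -6704815 / 60417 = -110.98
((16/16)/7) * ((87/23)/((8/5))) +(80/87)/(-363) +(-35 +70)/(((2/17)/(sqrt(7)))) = 13634695/40676328 +595 * sqrt(7)/2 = 787.45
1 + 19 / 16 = 35 / 16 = 2.19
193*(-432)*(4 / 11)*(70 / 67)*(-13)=303488640 / 737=411789.20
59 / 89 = 0.66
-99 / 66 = -3 / 2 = -1.50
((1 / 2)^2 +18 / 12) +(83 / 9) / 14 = 607 / 252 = 2.41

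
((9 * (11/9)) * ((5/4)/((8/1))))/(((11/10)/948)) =5925/4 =1481.25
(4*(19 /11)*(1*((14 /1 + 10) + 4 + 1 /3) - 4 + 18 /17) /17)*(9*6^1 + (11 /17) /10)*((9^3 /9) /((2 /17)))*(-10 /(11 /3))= -36635417910 /34969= -1047654.15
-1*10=-10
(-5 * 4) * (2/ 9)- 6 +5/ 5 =-85/ 9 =-9.44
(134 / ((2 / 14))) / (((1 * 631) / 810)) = 759780 / 631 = 1204.09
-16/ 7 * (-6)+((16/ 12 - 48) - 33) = -1385/ 21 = -65.95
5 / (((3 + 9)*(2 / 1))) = 5 / 24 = 0.21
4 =4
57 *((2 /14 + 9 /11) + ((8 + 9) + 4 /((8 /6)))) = 91998 /77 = 1194.78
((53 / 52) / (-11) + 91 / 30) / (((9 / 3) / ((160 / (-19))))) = -201848 / 24453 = -8.25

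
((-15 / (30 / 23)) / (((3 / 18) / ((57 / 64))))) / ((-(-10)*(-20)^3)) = 3933 / 5120000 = 0.00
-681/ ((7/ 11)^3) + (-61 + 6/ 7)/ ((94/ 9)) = -85388295/ 32242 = -2648.36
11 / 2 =5.50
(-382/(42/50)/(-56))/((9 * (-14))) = -4775/74088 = -0.06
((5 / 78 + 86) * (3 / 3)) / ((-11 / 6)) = -6713 / 143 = -46.94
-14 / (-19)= 14 / 19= 0.74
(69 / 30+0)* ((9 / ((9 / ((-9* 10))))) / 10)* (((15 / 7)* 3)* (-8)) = 7452 / 7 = 1064.57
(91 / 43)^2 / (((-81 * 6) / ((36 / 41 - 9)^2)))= -11336689 / 18649014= -0.61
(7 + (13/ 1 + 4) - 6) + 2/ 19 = 344/ 19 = 18.11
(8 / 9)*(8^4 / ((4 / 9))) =8192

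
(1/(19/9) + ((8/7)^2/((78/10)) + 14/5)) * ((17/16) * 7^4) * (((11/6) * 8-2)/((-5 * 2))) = -520392593/46800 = -11119.50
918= 918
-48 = -48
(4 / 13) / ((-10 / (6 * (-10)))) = 1.85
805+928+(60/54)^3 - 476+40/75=4588709/3645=1258.91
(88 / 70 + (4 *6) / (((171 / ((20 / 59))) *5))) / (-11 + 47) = 37273 / 1059345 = 0.04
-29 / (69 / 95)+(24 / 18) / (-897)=-107449 / 2691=-39.93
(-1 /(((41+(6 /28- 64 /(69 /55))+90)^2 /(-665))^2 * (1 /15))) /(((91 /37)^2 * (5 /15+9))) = -17290742644733071500 /6088190019574934943529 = -0.00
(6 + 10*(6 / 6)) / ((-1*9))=-16 / 9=-1.78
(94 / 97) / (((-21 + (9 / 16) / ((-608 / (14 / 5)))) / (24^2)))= -438927360 / 16515317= -26.58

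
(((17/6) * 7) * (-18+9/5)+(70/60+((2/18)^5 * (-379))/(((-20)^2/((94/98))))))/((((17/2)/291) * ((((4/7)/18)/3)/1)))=-35939437071701/34700400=-1035706.71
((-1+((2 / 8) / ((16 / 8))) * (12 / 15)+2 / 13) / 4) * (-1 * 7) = 679 / 520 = 1.31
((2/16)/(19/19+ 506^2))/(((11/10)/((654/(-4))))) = -0.00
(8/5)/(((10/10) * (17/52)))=416/85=4.89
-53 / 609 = -0.09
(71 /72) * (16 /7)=142 /63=2.25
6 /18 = 1 /3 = 0.33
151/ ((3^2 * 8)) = 151/ 72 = 2.10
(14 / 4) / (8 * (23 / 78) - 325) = -0.01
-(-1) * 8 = 8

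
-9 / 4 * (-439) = 3951 / 4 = 987.75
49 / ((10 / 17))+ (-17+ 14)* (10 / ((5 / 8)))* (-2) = 1793 / 10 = 179.30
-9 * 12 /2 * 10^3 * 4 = -216000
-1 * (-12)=12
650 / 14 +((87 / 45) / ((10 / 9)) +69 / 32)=281819 / 5600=50.32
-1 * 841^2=-707281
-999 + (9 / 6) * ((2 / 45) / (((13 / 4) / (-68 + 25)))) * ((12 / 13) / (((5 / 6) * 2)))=-4222839 / 4225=-999.49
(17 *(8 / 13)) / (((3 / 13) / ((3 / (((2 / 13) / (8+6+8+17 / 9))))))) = 190060 / 9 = 21117.78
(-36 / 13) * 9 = -324 / 13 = -24.92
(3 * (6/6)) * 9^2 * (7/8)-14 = 198.62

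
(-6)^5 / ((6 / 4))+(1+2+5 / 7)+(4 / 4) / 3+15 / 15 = -108758 / 21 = -5178.95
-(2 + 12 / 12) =-3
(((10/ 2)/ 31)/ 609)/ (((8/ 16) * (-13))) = -10/ 245427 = -0.00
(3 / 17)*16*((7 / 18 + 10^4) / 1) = 1440056 / 51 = 28236.39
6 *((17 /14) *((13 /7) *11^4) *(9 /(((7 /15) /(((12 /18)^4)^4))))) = 1060261396480 /182284263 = 5816.53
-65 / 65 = -1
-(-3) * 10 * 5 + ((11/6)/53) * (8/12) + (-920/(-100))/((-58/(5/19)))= 39419140/262827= 149.98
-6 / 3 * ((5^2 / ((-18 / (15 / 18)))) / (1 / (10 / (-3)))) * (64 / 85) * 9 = -8000 / 153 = -52.29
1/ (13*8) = 0.01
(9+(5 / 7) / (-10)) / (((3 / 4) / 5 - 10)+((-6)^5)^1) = -1250 / 1090019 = -0.00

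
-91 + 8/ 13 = -1175/ 13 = -90.38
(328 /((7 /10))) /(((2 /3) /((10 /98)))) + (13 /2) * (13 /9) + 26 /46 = 11597903 /142002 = 81.67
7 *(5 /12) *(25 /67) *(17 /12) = 14875 /9648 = 1.54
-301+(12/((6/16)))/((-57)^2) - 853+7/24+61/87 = -869092495/753768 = -1153.00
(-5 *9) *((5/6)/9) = -25/6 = -4.17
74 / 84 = 37 / 42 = 0.88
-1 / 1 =-1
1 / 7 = 0.14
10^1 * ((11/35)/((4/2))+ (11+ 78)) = 6241/7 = 891.57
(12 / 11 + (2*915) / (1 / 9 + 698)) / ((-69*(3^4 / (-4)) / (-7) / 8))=-0.15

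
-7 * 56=-392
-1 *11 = -11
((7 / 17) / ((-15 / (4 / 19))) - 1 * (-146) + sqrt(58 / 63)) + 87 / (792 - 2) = sqrt(406) / 21 + 111844339 / 765510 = 147.06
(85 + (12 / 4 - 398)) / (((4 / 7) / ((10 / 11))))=-5425 / 11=-493.18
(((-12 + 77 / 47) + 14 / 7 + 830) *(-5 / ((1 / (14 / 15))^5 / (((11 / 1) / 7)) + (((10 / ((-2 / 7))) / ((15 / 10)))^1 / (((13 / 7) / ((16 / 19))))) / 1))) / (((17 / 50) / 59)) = 71343363376084800 / 968914509839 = 73632.26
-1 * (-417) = 417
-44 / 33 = -1.33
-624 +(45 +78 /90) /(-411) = -3847648 /6165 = -624.11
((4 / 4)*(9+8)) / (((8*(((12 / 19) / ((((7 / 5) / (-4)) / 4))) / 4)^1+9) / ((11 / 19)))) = -1309 / 723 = -1.81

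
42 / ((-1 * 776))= -21 / 388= -0.05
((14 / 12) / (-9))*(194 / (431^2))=-679 / 5015547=-0.00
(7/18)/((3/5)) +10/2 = 305/54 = 5.65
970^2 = 940900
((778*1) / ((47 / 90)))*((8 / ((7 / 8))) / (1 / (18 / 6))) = 13443840 / 329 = 40862.74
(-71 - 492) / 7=-563 / 7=-80.43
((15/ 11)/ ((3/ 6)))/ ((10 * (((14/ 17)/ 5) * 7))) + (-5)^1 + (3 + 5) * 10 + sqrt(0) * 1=75.24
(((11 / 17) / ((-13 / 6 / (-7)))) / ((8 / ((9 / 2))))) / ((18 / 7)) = 1617 / 3536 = 0.46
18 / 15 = 6 / 5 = 1.20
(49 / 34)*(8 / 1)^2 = 92.24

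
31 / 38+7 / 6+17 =18.98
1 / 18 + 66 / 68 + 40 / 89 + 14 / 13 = 451847 / 177021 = 2.55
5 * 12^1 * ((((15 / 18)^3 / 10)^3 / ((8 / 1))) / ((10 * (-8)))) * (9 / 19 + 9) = -78125 / 453869568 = -0.00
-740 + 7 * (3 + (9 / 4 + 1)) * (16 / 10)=-670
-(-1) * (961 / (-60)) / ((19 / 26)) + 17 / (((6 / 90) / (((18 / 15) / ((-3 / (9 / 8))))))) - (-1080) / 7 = 140593 / 7980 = 17.62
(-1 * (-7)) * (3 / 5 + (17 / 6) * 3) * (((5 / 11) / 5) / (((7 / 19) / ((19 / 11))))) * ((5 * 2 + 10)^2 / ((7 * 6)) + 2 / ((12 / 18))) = 1234259 / 3630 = 340.02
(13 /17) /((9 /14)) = 182 /153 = 1.19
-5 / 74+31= 2289 / 74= 30.93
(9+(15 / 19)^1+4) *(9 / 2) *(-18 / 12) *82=-145017 / 19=-7632.47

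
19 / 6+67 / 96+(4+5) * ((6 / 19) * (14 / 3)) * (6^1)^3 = 5232521 / 1824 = 2868.71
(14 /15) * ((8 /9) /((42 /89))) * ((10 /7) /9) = 1424 /5103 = 0.28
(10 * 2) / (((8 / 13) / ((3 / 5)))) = 39 / 2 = 19.50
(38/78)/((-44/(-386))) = 3667/858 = 4.27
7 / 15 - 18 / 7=-221 / 105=-2.10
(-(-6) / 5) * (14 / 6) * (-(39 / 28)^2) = -1521 / 280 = -5.43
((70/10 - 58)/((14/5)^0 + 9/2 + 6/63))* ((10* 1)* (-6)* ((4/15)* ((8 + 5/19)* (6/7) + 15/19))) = 5126112/4465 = 1148.07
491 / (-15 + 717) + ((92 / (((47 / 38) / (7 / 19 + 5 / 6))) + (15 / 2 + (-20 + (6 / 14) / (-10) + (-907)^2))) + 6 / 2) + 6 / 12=475040215282 / 577395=822730.05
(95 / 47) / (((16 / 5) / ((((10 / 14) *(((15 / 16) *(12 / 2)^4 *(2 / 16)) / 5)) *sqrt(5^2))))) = 2885625 / 42112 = 68.52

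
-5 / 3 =-1.67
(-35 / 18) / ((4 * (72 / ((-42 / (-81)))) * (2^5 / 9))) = -245 / 248832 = -0.00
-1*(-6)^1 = 6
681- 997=-316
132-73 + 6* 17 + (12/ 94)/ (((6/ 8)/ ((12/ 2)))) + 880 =48975/ 47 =1042.02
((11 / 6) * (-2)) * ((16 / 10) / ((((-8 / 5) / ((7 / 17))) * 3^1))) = 0.50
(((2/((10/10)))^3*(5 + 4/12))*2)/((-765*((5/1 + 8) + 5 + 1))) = -256/43605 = -0.01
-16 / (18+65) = -16 / 83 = -0.19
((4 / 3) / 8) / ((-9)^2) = 1 / 486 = 0.00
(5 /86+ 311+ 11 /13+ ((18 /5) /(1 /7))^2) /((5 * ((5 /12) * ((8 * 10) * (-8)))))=-79401279 /111800000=-0.71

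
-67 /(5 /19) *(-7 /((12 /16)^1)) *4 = 142576 /15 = 9505.07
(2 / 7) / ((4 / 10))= 5 / 7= 0.71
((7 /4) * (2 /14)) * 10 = 5 /2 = 2.50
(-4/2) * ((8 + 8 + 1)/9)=-34/9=-3.78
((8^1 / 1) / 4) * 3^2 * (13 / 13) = 18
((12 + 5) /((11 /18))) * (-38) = -11628 /11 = -1057.09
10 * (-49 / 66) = -245 / 33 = -7.42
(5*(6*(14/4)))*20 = 2100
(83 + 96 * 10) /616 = 149 /88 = 1.69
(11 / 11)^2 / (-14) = -1 / 14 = -0.07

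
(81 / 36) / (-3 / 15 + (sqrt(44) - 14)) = -3195 / 15764 - 225*sqrt(11) / 7882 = -0.30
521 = 521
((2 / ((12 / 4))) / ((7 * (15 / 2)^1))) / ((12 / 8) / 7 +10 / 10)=8 / 765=0.01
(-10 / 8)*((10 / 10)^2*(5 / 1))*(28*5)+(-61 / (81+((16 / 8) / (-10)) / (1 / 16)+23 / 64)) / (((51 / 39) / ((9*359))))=-132437465 / 47243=-2803.32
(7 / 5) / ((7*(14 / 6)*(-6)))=-1 / 70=-0.01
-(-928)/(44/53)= 12296/11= 1117.82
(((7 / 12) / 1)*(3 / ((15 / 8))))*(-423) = -394.80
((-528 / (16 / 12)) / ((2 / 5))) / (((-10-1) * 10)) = 9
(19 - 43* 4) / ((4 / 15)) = -2295 / 4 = -573.75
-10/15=-0.67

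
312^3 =30371328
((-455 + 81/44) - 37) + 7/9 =-193795/396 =-489.38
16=16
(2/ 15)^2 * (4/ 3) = 16/ 675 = 0.02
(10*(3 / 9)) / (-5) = -2 / 3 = -0.67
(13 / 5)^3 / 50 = 2197 / 6250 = 0.35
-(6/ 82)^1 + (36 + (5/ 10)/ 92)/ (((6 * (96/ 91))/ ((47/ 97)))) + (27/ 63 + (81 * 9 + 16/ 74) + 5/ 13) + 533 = 1796280125919787/ 1419185005056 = 1265.71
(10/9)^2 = 100/81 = 1.23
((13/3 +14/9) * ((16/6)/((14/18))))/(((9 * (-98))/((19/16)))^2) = 19133/522764928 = 0.00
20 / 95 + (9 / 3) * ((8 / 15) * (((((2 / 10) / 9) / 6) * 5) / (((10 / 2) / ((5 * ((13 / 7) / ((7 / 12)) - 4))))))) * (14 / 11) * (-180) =25244 / 4389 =5.75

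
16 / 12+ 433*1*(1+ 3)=5200 / 3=1733.33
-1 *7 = -7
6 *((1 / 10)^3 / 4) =3 / 2000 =0.00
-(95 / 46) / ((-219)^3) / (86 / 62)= 2945 / 20775841902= 0.00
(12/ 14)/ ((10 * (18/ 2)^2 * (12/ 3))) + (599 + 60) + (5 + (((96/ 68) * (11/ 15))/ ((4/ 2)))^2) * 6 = 3772170041/ 5462100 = 690.61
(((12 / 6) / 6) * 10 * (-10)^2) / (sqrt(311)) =1000 * sqrt(311) / 933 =18.90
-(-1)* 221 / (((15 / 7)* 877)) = 1547 / 13155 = 0.12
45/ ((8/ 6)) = 135/ 4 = 33.75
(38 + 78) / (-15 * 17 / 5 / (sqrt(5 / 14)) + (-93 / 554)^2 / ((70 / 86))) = -45510546840395840 * sqrt(70) / 280125216343704477 - 51491720864080 / 93375072114568159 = -1.36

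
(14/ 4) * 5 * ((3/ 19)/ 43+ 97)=1386910/ 817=1697.56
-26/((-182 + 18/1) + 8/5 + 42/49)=455/2827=0.16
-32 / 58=-16 / 29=-0.55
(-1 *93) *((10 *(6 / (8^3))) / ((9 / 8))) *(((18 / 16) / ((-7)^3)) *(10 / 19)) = 6975 / 417088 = 0.02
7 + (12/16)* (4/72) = 169/24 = 7.04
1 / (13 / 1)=1 / 13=0.08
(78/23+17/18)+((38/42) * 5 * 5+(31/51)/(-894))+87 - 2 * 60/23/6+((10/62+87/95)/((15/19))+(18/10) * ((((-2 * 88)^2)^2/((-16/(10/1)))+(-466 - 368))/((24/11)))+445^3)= -4626607721533371503/11377982700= -406628120.60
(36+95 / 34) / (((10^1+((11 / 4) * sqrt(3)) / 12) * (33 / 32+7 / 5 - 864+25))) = -270131200 / 58160178031+18571520 * sqrt(3) / 174480534093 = -0.00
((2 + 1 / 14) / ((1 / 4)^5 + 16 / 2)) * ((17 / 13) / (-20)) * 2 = -126208 / 3727815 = -0.03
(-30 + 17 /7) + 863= 5848 /7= 835.43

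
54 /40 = 27 /20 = 1.35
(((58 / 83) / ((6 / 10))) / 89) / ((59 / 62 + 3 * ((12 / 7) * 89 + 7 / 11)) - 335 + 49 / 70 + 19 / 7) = 3461150 / 34116571407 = 0.00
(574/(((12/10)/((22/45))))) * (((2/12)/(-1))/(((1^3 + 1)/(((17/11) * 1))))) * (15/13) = -34.75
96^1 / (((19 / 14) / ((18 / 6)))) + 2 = 4070 / 19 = 214.21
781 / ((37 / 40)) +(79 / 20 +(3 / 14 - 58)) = 790.49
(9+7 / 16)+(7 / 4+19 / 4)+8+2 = 415 / 16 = 25.94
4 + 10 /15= 14 /3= 4.67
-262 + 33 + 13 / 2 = -445 / 2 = -222.50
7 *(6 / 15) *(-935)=-2618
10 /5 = 2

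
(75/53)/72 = 25/1272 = 0.02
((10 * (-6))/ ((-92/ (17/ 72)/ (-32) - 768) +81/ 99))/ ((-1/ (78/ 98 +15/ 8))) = -978945/ 4612076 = -0.21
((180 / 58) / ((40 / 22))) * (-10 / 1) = -495 / 29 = -17.07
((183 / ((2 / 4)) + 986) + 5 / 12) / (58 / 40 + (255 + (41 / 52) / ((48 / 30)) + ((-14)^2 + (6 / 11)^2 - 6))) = 1021128680 / 337684323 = 3.02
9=9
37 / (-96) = -37 / 96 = -0.39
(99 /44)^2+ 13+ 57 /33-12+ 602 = 107323 /176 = 609.79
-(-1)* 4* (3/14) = 6/7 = 0.86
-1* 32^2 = -1024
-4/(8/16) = -8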